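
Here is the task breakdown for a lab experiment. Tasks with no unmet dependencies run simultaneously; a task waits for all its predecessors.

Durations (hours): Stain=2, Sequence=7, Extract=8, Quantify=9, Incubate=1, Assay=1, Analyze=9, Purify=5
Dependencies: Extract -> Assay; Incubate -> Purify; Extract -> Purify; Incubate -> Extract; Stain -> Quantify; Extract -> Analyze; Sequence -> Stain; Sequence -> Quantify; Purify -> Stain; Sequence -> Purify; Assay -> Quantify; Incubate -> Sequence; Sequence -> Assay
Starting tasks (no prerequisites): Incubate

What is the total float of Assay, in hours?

Critical path: Incubate→Extract→Purify→Stain→Quantify = 1+8+5+2+9 = 25, so the finish is 25 hours.
Longest path through Assay: 19 hours (earliest finish 10, latest finish 16).
So Assay can slip 16 − 10 = 6 hours.

6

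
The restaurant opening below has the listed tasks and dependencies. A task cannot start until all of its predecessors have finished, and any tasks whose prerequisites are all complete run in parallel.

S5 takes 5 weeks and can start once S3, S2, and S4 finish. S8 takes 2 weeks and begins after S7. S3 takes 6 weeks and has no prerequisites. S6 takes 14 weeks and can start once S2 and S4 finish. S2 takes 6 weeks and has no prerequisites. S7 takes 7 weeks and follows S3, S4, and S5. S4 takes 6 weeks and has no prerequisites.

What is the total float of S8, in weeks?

Critical path: S2→S5→S7→S8 = 6+5+7+2 = 20, so the finish is 20 weeks.
S8 finishes as early as 20 and must finish by 20.
Float = 20 − 20 = 0.

0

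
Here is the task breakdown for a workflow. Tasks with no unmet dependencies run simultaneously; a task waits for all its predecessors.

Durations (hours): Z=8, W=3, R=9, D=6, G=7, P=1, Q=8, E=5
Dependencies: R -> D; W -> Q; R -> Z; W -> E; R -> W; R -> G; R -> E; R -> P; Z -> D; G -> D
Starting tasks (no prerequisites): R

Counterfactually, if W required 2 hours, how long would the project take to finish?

As given, the longest chain is R→Z→D = 9+8+6 = 23, so the finish is 23 hours.
The longest path through W is only 20 hours, so W has float 3.
The critical path is still R→Z→D; finish is now 23 hours.

23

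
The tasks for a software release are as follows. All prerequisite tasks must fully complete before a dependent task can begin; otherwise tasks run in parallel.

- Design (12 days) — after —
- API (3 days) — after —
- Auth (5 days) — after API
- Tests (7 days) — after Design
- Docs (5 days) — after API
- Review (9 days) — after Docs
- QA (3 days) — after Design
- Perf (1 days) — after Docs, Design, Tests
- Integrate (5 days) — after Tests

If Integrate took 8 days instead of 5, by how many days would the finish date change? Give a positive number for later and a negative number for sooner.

Baseline: Design→Tests→Integrate = 12+7+5 = 24 → 24 days.
Integrate is on the critical path; changing it to 8 makes that path 27 days.
That remains the longest chain; total 27 days.
Change in finish: 27 − 24 = +3 days.

3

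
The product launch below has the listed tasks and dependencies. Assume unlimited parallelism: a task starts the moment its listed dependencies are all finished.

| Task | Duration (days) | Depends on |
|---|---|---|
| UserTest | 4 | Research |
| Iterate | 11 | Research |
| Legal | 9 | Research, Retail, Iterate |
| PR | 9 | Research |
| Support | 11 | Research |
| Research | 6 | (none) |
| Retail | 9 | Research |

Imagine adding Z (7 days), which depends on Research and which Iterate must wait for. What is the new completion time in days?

Originally the job takes 26 days.
With Z inserted, Iterate now waits for max(Research, Z).
New critical path: Research→Z→Iterate→Legal = 6+7+11+9 = 33 ⇒ 33 days.

33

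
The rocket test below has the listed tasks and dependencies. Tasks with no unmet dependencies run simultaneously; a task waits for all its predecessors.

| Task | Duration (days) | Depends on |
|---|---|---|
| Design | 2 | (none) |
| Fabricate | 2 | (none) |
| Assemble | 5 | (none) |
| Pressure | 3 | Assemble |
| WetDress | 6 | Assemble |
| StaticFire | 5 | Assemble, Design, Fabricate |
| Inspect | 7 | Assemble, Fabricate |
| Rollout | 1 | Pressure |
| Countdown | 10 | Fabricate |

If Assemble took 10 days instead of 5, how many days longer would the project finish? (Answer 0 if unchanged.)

5

Actual critical path: Assemble→Inspect = 5+7 = 12 ⇒ 12 days.
Since Assemble is critical, the +5 change carries straight to that chain (now 17 days).
That remains the longest chain; total 17 days.
Change in finish: 17 − 12 = +5 days.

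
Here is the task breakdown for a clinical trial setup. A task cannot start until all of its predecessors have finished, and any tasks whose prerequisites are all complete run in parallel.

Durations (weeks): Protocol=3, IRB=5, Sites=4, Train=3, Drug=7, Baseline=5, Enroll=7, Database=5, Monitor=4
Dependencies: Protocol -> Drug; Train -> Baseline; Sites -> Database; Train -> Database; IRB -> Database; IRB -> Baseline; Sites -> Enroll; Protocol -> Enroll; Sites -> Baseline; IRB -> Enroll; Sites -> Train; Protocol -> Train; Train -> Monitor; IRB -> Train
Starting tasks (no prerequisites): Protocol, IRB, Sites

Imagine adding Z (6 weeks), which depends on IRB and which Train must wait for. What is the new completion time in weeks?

Originally the plan takes 13 weeks.
With Z inserted, Train now waits for max(IRB, Sites, Protocol, Z).
New critical path: IRB→Z→Train→Baseline = 5+6+3+5 = 19 ⇒ 19 weeks.

19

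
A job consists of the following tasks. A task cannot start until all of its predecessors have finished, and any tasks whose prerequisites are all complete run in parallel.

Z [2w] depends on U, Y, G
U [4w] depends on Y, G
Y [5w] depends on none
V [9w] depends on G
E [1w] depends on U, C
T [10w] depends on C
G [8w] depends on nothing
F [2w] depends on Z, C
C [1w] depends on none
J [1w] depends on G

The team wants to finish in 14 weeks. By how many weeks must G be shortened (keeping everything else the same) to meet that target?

3

Current finish: 17 weeks; target: 14.
G is on every critical path, so each week cut from G cuts the finish by one (this holds down to a finish of 13).
Need 17 − 14 = 3 weeks off G → G becomes 5 weeks, finish becomes 14.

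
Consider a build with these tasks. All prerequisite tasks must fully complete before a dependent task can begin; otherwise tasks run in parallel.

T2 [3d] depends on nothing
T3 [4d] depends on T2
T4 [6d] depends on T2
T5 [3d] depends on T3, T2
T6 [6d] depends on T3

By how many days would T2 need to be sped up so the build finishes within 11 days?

2

Current finish: 13 days; target: 11.
T2 is on every critical path, so each day cut from T2 cuts the finish by one (this holds down to a finish of 11).
Need 13 − 11 = 2 days off T2 → T2 becomes 1 day, finish becomes 11.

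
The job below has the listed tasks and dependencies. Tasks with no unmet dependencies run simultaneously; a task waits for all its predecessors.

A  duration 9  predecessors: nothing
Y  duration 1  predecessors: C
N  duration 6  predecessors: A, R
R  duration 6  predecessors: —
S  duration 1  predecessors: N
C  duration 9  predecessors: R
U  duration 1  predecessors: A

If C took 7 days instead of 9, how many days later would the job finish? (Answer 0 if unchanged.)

0

As given, the longest chain is R→C→Y = 6+9+1 = 16, so the finish is 16 days.
C is on the critical path; changing it to 7 makes that path 14 days.
Now A→N→S = 9+6+1 = 16 is longest, so the finish becomes 16 days.
Change in finish: 16 − 16 = +0 days.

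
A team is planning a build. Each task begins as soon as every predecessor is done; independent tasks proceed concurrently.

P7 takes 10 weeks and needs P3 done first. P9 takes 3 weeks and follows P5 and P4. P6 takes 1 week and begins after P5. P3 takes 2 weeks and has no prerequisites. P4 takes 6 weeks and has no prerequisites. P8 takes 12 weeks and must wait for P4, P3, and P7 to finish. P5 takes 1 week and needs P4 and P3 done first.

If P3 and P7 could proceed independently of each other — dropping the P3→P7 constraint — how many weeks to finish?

Before: longest chain P3→P7→P8 = 2+10+12 = 24, finish 24.
Without P3→P7, P7's earliest start moves from 2 to 0.
The longest chain is now P7→P8 = 10+12 = 22, so the job takes 22 weeks.

22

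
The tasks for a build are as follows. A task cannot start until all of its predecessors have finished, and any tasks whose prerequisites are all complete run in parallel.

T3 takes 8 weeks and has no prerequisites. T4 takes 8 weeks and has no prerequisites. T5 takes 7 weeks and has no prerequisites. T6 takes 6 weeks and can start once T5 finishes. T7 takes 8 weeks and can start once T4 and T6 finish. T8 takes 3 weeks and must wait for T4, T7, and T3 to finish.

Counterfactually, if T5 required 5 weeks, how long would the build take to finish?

22

Baseline: T5→T6→T7→T8 = 7+6+8+3 = 24 → 24 weeks.
Since T5 is critical, the -2 change carries straight to that chain (now 22 weeks).
The critical path is still T5→T6→T7→T8; finish is now 22 weeks.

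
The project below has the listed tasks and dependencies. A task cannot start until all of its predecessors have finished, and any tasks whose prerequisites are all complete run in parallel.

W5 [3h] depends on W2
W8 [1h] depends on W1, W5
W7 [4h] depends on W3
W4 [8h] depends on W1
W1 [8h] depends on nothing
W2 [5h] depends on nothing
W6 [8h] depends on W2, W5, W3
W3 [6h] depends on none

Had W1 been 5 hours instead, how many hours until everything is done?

16

Baseline: W1→W4 = 8+8 = 16 → 16 hours.
W1 is on the critical path; changing it to 5 makes that path 13 hours.
New critical path: W2→W5→W6 = 5+3+8 = 16 ⇒ 16 hours.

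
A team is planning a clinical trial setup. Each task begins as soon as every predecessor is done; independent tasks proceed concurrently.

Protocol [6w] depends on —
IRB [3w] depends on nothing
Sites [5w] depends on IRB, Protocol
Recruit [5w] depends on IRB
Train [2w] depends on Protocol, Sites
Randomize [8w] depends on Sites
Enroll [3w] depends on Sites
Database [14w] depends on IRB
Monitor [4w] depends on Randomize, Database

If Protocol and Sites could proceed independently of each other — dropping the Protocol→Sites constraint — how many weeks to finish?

21

Original critical path: Protocol→Sites→Randomize→Monitor = 6+5+8+4 = 23 ⇒ 23 weeks.
Without Protocol→Sites, Sites's earliest start moves from 6 to 3.
The longest chain is now IRB→Database→Monitor = 3+14+4 = 21, so the plan takes 21 weeks.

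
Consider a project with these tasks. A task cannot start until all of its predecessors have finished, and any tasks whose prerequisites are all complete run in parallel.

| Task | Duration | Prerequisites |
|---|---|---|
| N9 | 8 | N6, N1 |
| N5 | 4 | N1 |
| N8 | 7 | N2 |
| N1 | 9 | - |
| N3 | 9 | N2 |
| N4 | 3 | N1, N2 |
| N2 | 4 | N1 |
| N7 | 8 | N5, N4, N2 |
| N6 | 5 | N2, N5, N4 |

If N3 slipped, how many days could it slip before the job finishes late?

7

N1→N2→N4→N6→N9 = 9+4+3+5+8 = 29 sets the makespan at 29 days.
Longest path through N3: 22 days (earliest finish 22, latest finish 29).
So N3 can slip 29 − 22 = 7 days.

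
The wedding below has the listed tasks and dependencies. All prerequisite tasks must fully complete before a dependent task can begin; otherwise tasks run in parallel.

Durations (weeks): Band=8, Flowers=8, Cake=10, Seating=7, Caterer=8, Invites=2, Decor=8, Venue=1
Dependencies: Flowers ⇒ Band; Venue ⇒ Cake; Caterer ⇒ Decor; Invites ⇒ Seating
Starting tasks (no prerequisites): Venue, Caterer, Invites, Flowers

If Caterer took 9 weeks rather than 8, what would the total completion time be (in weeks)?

Baseline: Caterer→Decor = 8+8 = 16 → 16 weeks.
Since Caterer is critical, the +1 change carries straight to that chain (now 17 weeks).
That remains the longest chain; total 17 weeks.

17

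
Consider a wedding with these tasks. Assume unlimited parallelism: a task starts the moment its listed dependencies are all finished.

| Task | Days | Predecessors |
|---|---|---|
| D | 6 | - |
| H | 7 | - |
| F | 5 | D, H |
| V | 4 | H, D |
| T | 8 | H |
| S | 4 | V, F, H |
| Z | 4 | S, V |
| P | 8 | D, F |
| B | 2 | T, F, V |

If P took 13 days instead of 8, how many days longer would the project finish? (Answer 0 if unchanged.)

5

Critical path before the change: H→F→P = 7+5+8 = 20 giving 20 days.
P is on the critical path; changing it to 13 makes that path 25 days.
The critical path is still H→F→P; finish is now 25 days.
Change in finish: 25 − 20 = +5 days.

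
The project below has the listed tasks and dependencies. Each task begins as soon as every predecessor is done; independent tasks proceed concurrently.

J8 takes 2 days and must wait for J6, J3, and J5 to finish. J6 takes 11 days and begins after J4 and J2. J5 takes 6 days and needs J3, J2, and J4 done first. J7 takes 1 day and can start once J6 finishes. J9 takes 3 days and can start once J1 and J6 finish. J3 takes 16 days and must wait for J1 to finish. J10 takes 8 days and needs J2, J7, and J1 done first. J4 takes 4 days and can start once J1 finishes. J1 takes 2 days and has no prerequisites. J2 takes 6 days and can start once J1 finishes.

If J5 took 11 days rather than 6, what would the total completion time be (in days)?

31

Baseline: J1→J2→J6→J7→J10 = 2+6+11+1+8 = 28 → 28 days.
J5 has 2 days of float (longest path through it is 26).
The binding chain switches to J1→J3→J5→J8 = 2+16+11+2 = 31; finish 31 days.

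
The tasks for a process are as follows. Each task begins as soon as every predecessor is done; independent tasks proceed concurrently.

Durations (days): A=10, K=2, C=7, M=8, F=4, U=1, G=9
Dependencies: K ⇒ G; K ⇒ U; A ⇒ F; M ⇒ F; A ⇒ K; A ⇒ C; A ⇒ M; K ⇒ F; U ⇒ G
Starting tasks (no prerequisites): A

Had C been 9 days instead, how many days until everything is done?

22

Baseline: A→K→U→G = 10+2+1+9 = 22 → 22 days.
C has 5 days of float (longest path through it is 17).
The critical path is still A→K→U→G; finish is now 22 days.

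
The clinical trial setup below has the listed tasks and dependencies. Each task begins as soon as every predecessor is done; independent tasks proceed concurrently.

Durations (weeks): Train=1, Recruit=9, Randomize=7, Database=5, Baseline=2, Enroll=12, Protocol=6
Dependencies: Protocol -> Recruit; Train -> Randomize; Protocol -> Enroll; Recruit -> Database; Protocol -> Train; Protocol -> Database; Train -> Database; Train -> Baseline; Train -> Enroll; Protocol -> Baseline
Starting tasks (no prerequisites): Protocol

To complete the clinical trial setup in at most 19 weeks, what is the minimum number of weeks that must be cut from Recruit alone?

Current finish: 20 weeks; target: 19.
Recruit is on every critical path, so each week cut from Recruit cuts the finish by one (this holds down to a finish of 19).
Need 20 − 19 = 1 week off Recruit → Recruit becomes 8 weeks, finish becomes 19.

1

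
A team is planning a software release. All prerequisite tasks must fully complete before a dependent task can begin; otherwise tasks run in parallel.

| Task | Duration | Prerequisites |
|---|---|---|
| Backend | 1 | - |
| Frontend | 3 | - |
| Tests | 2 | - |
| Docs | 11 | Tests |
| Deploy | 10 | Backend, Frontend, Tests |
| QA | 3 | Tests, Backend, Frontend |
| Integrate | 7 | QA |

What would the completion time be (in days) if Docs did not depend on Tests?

13

With the dependency in place, Frontend→Deploy = 3+10 = 13 sets the finish at 13 days.
Without Tests→Docs, Docs's earliest start moves from 2 to 0.
After: Frontend→Deploy = 3+10 = 13 → 13 days.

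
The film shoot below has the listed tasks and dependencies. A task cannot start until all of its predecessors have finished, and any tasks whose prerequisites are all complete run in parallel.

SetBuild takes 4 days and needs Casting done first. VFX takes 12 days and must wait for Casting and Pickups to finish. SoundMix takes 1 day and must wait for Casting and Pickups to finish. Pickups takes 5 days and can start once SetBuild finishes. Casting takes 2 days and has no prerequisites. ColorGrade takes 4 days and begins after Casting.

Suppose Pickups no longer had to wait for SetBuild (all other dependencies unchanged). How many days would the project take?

17

Original critical path: Casting→SetBuild→Pickups→VFX = 2+4+5+12 = 23 ⇒ 23 days.
Without SetBuild→Pickups, Pickups's earliest start moves from 6 to 0.
The longest chain is now Pickups→VFX = 5+12 = 17, so the project takes 17 days.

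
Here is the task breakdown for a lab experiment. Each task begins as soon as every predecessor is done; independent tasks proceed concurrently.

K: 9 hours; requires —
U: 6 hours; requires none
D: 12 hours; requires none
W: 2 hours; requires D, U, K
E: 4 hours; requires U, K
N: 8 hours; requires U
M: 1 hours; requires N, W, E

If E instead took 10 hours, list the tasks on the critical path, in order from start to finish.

The binding path is U→N→M = 6+8+1 = 15; finish at 15 hours.
E is off the critical path — its longest chain is 14 hours, giving 1 of slack.
New critical path: K→E→M = 9+10+1 = 20 ⇒ 20 hours.

K, E, M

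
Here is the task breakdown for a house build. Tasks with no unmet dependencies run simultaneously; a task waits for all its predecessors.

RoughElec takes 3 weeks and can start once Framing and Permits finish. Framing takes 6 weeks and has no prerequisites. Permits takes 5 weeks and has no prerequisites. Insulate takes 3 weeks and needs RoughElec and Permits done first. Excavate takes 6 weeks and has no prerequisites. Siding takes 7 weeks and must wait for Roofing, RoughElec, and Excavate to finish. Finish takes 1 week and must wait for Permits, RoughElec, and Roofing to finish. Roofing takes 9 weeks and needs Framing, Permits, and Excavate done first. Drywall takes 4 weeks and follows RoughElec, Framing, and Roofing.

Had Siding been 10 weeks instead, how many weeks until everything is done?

Baseline: Excavate→Roofing→Siding = 6+9+7 = 22 → 22 weeks.
Siding lies on that path, so at 10 weeks the path becomes 25 weeks.
No other chain overtakes it, so the finish is 25 weeks.

25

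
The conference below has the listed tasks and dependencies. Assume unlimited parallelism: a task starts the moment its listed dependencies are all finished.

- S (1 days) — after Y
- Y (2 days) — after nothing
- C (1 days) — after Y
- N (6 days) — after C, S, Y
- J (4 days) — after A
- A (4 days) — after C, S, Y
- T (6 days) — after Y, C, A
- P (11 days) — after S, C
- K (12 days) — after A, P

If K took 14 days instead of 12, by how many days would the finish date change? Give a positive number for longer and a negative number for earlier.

2

Actual critical path: Y→C→P→K = 2+1+11+12 = 26 ⇒ 26 days.
K lies on that path, so at 14 days the path becomes 28 days.
The critical path is still Y→C→P→K; finish is now 28 days.
Change in finish: 28 − 26 = +2 days.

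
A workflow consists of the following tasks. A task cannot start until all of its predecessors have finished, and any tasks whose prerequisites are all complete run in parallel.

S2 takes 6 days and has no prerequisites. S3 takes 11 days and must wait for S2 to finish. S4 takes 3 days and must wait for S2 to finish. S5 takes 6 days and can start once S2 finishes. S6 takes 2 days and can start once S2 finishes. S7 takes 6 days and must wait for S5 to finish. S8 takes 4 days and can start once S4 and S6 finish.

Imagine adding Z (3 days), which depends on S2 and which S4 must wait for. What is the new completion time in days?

18

Originally the project takes 18 days.
With Z inserted, S4 now waits for max(S2, Z).
New critical path: S2→S5→S7 = 6+6+6 = 18 ⇒ 18 days.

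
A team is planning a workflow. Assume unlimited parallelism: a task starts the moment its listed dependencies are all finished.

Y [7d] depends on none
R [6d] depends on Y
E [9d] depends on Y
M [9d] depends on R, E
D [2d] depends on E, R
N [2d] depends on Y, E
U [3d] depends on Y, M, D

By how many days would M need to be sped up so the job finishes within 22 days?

6

Current finish: 28 days; target: 22.
M is on every critical path, so each day cut from M cuts the finish by one (this holds down to a finish of 21).
Need 28 − 22 = 6 days off M → M becomes 3 days, finish becomes 22.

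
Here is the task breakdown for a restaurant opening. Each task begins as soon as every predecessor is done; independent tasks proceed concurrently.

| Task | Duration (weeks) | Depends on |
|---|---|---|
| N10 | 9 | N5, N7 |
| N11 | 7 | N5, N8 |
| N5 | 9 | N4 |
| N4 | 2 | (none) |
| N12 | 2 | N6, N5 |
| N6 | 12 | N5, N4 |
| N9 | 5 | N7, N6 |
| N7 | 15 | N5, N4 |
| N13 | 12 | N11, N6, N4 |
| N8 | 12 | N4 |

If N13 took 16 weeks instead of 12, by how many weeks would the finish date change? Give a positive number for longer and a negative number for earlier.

Critical path before the change: N4→N5→N6→N13 = 2+9+12+12 = 35 giving 35 weeks.
N13 lies on that path, so at 16 weeks the path becomes 39 weeks.
No other chain overtakes it, so the finish is 39 weeks.
Change in finish: 39 − 35 = +4 weeks.

4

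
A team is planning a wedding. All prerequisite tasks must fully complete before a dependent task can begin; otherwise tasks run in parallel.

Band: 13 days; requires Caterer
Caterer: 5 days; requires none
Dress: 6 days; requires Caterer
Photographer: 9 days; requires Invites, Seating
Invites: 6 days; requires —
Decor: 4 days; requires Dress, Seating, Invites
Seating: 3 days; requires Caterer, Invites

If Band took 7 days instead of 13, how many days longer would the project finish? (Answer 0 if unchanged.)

0

The binding path is Caterer→Band = 5+13 = 18; finish at 18 days.
Band lies on that path, so at 7 days the path becomes 12 days.
New critical path: Invites→Seating→Photographer = 6+3+9 = 18 ⇒ 18 days.
Change in finish: 18 − 18 = +0 days.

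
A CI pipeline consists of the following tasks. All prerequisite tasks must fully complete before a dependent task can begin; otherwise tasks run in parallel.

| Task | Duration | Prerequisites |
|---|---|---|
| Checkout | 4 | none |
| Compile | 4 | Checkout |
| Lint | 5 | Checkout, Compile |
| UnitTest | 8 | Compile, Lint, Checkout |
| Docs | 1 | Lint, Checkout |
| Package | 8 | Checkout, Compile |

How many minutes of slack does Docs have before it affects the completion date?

Critical path: Checkout→Compile→Lint→UnitTest = 4+4+5+8 = 21, so the finish is 21 minutes.
The longest chain containing Docs totals 14 minutes.
Float = 21 − 14 = 7.

7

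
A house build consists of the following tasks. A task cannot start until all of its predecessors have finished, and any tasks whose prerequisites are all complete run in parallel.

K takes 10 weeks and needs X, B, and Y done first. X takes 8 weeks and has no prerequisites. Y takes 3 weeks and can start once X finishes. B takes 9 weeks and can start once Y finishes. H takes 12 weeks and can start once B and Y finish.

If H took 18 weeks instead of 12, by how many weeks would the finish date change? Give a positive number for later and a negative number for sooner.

6

Critical path before the change: X→Y→B→H = 8+3+9+12 = 32 giving 32 weeks.
H lies on that path, so at 18 weeks the path becomes 38 weeks.
The critical path is still X→Y→B→H; finish is now 38 weeks.
Change in finish: 38 − 32 = +6 weeks.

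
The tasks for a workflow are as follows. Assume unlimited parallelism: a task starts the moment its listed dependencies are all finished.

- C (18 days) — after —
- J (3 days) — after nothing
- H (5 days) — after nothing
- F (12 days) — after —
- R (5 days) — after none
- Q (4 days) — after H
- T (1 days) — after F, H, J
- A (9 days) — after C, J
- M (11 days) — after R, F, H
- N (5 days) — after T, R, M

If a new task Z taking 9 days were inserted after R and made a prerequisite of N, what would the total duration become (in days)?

Originally the job takes 28 days.
With Z inserted, N now waits for max(T, R, M, Z).
New critical path: F→M→N = 12+11+5 = 28 ⇒ 28 days.

28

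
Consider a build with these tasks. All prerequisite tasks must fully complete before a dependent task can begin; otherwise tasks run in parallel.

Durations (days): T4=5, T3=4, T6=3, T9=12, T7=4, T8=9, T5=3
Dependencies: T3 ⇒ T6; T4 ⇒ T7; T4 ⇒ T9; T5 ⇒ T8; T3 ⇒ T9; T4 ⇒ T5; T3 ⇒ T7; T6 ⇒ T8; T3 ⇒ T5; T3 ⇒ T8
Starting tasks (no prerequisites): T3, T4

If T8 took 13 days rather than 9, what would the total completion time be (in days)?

Critical path before the change: T4→T5→T8 = 5+3+9 = 17 giving 17 days.
Since T8 is critical, the +4 change carries straight to that chain (now 21 days).
The critical path is still T4→T5→T8; finish is now 21 days.

21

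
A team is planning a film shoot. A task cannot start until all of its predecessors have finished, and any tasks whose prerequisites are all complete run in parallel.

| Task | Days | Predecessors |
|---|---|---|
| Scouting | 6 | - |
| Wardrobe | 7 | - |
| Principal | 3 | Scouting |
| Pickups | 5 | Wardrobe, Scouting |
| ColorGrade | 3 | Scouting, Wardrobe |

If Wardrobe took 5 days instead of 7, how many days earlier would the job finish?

Critical path before the change: Wardrobe→Pickups = 7+5 = 12 giving 12 days.
Wardrobe is on the critical path; changing it to 5 makes that path 10 days.
The binding chain switches to Scouting→Pickups = 6+5 = 11; finish 11 days.
Change in finish: 11 − 12 = -1 days.

1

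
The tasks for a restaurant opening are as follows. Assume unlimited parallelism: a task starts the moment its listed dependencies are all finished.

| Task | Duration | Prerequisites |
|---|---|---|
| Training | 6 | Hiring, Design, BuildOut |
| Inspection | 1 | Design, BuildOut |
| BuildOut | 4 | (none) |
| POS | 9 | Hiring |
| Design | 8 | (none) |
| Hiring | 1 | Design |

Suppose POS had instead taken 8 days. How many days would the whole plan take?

17

As given, the longest chain is Design→Hiring→POS = 8+1+9 = 18, so the finish is 18 days.
Since POS is critical, the -1 change carries straight to that chain (now 17 days).
No other chain overtakes it, so the finish is 17 days.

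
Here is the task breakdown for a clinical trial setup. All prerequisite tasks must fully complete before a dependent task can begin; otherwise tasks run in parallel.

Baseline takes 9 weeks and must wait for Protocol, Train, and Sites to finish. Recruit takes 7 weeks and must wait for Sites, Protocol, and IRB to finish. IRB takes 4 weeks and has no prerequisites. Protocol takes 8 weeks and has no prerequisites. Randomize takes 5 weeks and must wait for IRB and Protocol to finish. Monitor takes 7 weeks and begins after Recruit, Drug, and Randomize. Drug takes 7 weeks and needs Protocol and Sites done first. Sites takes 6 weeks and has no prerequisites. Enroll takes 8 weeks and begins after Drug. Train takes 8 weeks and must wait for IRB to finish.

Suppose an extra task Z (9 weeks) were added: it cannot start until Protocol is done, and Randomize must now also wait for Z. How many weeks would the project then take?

Originally the project takes 23 weeks.
With Z inserted, Randomize now waits for max(IRB, Protocol, Z).
New critical path: Protocol→Z→Randomize→Monitor = 8+9+5+7 = 29 ⇒ 29 weeks.

29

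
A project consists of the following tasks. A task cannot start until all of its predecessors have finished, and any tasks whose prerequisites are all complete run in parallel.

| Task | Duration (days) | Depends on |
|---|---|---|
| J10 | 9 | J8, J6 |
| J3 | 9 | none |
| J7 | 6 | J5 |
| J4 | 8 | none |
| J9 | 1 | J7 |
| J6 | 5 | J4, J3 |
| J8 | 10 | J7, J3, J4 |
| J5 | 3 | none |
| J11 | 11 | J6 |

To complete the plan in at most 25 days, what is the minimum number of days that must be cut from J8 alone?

Current finish: 28 days; target: 25.
J8 is on every critical path, so each day cut from J8 cuts the finish by one (this holds down to a finish of 25).
Need 28 − 25 = 3 days off J8 → J8 becomes 7 days, finish becomes 25.

3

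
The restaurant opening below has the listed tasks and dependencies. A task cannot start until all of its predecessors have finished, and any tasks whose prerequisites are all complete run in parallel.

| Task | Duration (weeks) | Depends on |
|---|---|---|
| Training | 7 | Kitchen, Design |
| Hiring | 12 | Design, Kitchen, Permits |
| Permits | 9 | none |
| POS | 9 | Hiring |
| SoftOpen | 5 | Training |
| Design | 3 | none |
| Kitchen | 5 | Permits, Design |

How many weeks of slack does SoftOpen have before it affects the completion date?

9

Permits→Kitchen→Hiring→POS = 9+5+12+9 = 35 sets the makespan at 35 weeks.
Longest path through SoftOpen: 26 weeks (earliest finish 26, latest finish 35).
Slack of SoftOpen = 30 − 21 = 9 weeks.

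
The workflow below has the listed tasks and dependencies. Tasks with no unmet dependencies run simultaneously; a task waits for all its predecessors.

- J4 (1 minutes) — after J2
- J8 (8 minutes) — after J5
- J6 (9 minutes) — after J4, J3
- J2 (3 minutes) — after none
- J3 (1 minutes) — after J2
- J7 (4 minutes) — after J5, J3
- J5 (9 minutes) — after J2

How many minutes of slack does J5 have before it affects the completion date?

Critical path: J2→J5→J8 = 3+9+8 = 20, so the finish is 20 minutes.
Longest path through J5: 20 minutes (earliest finish 12, latest finish 12).
Float = 20 − 20 = 0.

0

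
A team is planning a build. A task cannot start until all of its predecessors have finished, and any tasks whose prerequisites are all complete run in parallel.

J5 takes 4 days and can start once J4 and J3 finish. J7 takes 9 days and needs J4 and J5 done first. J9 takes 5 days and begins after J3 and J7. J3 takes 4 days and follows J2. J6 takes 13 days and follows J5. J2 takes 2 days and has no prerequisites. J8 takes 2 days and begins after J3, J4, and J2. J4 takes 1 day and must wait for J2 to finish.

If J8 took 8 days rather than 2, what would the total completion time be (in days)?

Actual critical path: J2→J3→J5→J7→J9 = 2+4+4+9+5 = 24 ⇒ 24 days.
J8 has 16 days of float (longest path through it is 8).
The critical path is still J2→J3→J5→J7→J9; finish is now 24 days.

24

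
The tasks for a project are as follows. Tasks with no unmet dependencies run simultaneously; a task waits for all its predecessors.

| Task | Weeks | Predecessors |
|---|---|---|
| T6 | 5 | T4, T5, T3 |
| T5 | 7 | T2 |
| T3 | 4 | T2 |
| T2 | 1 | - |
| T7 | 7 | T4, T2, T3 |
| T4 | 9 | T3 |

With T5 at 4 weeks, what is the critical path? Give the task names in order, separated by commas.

T2, T3, T4, T7

Actual critical path: T2→T3→T4→T7 = 1+4+9+7 = 21 ⇒ 21 weeks.
T5 has 8 weeks of float (longest path through it is 13).
That remains the longest chain; total 21 weeks.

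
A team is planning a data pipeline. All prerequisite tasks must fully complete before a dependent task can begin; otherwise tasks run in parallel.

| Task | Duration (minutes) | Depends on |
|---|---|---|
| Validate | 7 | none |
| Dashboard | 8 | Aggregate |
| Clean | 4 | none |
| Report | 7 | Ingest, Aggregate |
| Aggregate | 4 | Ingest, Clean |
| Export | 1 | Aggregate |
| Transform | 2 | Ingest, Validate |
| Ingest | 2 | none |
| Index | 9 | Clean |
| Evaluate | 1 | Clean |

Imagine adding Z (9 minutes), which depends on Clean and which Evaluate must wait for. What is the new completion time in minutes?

Originally the schedule takes 16 minutes.
With Z inserted, Evaluate now waits for max(Clean, Z).
New critical path: Clean→Aggregate→Dashboard = 4+4+8 = 16 ⇒ 16 minutes.

16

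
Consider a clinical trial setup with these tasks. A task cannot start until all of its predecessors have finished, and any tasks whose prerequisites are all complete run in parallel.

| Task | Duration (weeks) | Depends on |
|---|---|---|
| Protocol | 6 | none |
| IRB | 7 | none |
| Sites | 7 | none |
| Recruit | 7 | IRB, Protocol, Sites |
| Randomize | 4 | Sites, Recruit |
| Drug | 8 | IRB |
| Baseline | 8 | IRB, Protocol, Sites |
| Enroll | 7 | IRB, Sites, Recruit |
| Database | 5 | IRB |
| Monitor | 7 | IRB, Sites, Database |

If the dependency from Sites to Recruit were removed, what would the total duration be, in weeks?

Before: longest chain IRB→Recruit→Enroll = 7+7+7 = 21, finish 21.
Dropping Sites→Recruit doesn't change Recruit's earliest start (7); another predecessor still binds.
After: IRB→Recruit→Enroll = 7+7+7 = 21 → 21 weeks.

21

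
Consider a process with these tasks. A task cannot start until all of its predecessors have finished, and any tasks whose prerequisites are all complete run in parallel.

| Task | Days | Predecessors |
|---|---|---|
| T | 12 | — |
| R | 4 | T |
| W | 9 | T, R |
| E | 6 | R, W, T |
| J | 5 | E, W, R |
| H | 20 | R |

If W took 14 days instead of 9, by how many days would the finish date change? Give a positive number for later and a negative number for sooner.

5

The binding path is T→R→W→E→J = 12+4+9+6+5 = 36; finish at 36 days.
W is on the critical path; changing it to 14 makes that path 41 days.
The critical path is still T→R→W→E→J; finish is now 41 days.
Change in finish: 41 − 36 = +5 days.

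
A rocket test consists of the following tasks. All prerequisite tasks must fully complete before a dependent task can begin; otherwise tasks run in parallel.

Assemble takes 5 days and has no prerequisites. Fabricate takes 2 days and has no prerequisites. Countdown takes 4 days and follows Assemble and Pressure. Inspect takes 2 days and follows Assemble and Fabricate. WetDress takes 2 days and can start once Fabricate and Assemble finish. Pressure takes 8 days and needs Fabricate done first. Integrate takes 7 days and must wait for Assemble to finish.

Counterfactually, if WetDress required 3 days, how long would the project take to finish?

14

Actual critical path: Fabricate→Pressure→Countdown = 2+8+4 = 14 ⇒ 14 days.
The longest path through WetDress is only 7 days, so WetDress has float 7.
The critical path is still Fabricate→Pressure→Countdown; finish is now 14 days.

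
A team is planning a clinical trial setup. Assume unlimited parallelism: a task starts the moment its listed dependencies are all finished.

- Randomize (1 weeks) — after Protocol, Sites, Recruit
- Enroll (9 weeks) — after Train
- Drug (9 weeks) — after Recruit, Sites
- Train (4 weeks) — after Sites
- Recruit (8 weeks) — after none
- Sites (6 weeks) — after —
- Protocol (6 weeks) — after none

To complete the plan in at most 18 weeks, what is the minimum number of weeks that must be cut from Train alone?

1

Current finish: 19 weeks; target: 18.
Train is on every critical path, so each week cut from Train cuts the finish by one (this holds down to a finish of 17).
Need 19 − 18 = 1 week off Train → Train becomes 3 weeks, finish becomes 18.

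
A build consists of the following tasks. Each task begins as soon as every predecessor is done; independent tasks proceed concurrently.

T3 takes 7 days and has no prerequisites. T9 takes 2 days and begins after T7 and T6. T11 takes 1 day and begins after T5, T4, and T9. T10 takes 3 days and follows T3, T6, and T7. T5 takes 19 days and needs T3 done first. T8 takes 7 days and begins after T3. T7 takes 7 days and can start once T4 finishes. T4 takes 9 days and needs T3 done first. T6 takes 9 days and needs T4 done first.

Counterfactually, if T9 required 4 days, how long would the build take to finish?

As given, the longest chain is T3→T4→T6→T9→T11 = 7+9+9+2+1 = 28, so the finish is 28 days.
T9 is on the critical path; changing it to 4 makes that path 30 days.
That remains the longest chain; total 30 days.

30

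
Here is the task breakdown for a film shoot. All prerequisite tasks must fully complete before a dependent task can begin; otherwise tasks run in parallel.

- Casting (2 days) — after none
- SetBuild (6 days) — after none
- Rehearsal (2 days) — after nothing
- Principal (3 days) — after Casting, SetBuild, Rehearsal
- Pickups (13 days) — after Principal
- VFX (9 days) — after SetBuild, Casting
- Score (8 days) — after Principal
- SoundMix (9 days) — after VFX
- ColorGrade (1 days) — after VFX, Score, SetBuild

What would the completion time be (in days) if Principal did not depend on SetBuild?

24

Before: longest chain SetBuild→VFX→SoundMix = 6+9+9 = 24, finish 24.
Without SetBuild→Principal, Principal's earliest start moves from 6 to 2.
The longest chain is now SetBuild→VFX→SoundMix = 6+9+9 = 24, so the project takes 24 days.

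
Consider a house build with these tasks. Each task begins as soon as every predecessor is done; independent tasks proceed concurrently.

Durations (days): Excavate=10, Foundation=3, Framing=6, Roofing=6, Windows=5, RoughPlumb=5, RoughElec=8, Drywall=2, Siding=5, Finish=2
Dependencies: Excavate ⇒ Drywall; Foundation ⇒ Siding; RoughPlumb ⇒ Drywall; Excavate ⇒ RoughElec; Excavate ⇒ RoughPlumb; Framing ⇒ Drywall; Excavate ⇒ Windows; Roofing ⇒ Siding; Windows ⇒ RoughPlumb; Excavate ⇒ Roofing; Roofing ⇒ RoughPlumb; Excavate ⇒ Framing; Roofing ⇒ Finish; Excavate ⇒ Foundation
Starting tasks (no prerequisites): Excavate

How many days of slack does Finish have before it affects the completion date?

5

Critical path: Excavate→Roofing→RoughPlumb→Drywall = 10+6+5+2 = 23, so the finish is 23 days.
Longest path through Finish: 18 days (earliest finish 18, latest finish 23).
Slack of Finish = 21 − 16 = 5 days.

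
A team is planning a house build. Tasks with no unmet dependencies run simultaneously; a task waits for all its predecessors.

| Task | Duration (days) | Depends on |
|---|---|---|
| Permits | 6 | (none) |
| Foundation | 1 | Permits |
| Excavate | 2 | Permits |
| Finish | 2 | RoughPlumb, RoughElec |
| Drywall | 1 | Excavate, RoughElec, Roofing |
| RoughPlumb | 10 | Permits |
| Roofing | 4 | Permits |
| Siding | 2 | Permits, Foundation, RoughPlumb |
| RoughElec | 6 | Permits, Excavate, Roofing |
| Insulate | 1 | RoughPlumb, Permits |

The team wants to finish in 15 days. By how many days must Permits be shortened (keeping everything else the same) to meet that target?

3

Current finish: 18 days; target: 15.
Permits is on every critical path, so each day cut from Permits cuts the finish by one (this holds down to a finish of 13).
Need 18 − 15 = 3 days off Permits → Permits becomes 3 days, finish becomes 15.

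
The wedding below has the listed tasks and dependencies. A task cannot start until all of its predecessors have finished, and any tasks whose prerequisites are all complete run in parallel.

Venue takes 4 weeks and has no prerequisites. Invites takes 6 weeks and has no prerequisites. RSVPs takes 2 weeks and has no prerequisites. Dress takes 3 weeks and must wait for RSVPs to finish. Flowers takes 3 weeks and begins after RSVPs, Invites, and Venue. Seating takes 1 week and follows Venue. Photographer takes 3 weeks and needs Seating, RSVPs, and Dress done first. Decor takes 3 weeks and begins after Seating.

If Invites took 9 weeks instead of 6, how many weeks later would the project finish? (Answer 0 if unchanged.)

3

Actual critical path: Invites→Flowers = 6+3 = 9 ⇒ 9 weeks.
Invites is on the critical path; changing it to 9 makes that path 12 weeks.
No other chain overtakes it, so the finish is 12 weeks.
Change in finish: 12 − 9 = +3 weeks.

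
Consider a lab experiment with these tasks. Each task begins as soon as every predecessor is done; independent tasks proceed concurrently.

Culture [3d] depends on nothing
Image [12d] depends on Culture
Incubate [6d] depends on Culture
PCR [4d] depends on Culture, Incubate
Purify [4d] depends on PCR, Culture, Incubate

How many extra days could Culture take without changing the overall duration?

0

The longest chain is Culture→Incubate→PCR→Purify = 3+6+4+4 = 17; overall finish 17 days.
Culture finishes as early as 3 and must finish by 3.
Slack of Culture = 0 − 0 = 0 days.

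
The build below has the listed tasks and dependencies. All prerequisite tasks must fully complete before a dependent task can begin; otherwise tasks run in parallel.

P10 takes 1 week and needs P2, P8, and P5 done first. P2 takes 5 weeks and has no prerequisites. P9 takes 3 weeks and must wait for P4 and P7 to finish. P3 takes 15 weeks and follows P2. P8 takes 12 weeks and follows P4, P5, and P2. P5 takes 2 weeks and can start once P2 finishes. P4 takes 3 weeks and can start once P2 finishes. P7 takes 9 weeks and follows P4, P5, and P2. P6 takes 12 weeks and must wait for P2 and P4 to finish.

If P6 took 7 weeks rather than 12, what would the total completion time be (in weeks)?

As given, the longest chain is P2→P4→P8→P10 = 5+3+12+1 = 21, so the finish is 21 weeks.
P6 is off the critical path — its longest chain is 20 weeks, giving 1 of slack.
That remains the longest chain; total 21 weeks.

21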